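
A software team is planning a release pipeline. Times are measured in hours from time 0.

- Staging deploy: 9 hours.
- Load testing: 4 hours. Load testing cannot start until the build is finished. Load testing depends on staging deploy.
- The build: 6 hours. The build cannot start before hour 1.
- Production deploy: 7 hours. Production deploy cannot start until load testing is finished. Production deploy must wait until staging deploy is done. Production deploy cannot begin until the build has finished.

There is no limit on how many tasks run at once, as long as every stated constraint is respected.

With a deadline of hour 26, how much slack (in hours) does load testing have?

6

Staging deploy has no prerequisites, so it starts at hour 0 and finishes at hour 9.
The build waits on its own release at hour 1, so it starts at hour 1 and finishes at 1 + 6 = hour 7.
Load testing cannot start until the build (finishes hour 7); staging deploy (finishes hour 9). The controlling bound is hour 9, so load testing finishes at 9 + 4 = hour 13.

Working backward from the deadline:
Nothing follows production deploy; the deadline of hour 26 is its only limit. It must start by 26 − 7 = hour 19.
Load testing must finish before production deploy (must start by hour 19). With a 4-hour duration, load testing must start by 19 − 4 = hour 15.
So load testing can start as early as hour 9 and as late as hour 15, giving 15 − 9 = 6 hours of slack.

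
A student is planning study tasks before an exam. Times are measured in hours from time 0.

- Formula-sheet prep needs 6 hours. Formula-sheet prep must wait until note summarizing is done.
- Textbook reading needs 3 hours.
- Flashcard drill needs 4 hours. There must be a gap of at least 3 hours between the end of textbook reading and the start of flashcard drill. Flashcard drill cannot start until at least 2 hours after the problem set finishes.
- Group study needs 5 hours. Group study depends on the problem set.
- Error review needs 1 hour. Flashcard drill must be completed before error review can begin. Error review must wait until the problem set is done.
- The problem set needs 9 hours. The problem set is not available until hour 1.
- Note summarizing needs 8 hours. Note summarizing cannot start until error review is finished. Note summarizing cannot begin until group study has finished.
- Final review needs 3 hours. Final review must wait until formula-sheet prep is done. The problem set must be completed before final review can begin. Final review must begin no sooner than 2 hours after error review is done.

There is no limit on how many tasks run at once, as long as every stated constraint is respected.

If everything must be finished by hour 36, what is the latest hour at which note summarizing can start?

Final review has no dependents, so it just needs to finish by hour 36. Starting by 36 − 3 = hour 33 achieves that.
Formula-sheet prep feeds into final review (must start by hour 33); so formula-sheet prep must finish by hour 33 and therefore start by hour 27.
Since formula-sheet prep (must start by hour 27) depends on it, note summarizing must finish by hour 27. Backing off its 8-hour duration gives a latest start of hour 19.

19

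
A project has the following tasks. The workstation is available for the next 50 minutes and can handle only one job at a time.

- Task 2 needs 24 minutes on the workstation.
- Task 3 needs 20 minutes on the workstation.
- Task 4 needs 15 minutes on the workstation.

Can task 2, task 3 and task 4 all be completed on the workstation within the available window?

Running back to back, the jobs need 24 + 20 + 15 = 59 minutes on the workstation.
Since 59 > 50, they cannot all fit.

No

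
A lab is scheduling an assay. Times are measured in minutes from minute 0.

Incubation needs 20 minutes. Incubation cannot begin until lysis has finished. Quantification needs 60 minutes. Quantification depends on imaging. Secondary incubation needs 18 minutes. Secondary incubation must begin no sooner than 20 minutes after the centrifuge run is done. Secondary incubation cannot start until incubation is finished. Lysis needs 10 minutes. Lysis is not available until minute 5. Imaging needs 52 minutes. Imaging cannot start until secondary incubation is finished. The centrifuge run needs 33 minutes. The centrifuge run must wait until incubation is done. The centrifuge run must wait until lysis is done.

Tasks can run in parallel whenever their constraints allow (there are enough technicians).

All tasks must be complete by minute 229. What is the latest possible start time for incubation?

26

Quantification has no dependents, so it just needs to finish by minute 229. Starting by 229 − 60 = minute 169 achieves that.
Imaging has to be done before quantification (must start by minute 169). That means finishing by minute 169, i.e. starting by 169 − 52 = minute 117.
Secondary incubation has to be done before imaging (must start by minute 117). That means finishing by minute 117, i.e. starting by 117 − 18 = minute 99.
The centrifuge run has to be done before secondary incubation (must start by minute 99, minus 20-minute gap → minute 79). That means finishing by minute 79, i.e. starting by 79 − 33 = minute 46.
Incubation must finish in time for the centrifuge run (must start by minute 46); secondary incubation (must start by minute 99). The tightest is minute 46, so incubation must start by 46 − 20 = minute 26.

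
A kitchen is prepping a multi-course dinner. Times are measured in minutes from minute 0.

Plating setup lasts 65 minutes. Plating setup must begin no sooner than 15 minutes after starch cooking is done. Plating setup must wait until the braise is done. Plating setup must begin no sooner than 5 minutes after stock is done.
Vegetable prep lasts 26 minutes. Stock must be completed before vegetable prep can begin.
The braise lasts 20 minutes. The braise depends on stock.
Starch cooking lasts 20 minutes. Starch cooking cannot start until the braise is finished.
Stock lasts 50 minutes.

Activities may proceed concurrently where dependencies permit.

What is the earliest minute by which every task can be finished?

Stock can start immediately at minute 0; it finishes at minute 50.
After stock (finishes minute 50), vegetable prep can start at minute 50 and finishes at minute 76.
The braise waits on stock (finishes minute 50), so it starts at minute 50 and finishes at 50 + 20 = minute 70.
After the braise (finishes minute 70), starch cooking can start at minute 70 and finishes at minute 90.
Plating setup cannot start until starch cooking (finishes minute 90, plus 15-minute gap → minute 105); the braise (finishes minute 70); stock (finishes minute 50, plus 5-minute gap → minute 55). The controlling bound is minute 105, so plating setup finishes at 105 + 65 = minute 170.
All tasks are finished once the last one completes. Finish times: Stock at 50, The braise at 70, Vegetable prep at 76, Starch cooking at 90, Plating setup at 170. The latest is minute 170.

170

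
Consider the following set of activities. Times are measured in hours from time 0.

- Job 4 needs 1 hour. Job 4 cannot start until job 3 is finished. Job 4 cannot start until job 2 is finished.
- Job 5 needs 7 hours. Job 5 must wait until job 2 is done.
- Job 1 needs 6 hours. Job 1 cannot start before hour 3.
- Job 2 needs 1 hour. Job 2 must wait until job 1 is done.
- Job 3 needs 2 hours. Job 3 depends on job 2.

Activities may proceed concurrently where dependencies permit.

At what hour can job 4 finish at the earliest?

13

Job 1 waits on its own release at hour 3, so it starts at hour 3 and finishes at 3 + 6 = hour 9.
After job 1 (finishes hour 9), job 2 can start at hour 9 and finishes at hour 10.
Job 3 cannot begin until job 2 (finishes hour 10). It runs from hour 10 to 10 + 2 = hour 12.
Job 4 needs all of job 3 (finishes hour 12); job 2 (finishes hour 10). That puts its earliest start at hour 12; it finishes at 12 + 1 = hour 13.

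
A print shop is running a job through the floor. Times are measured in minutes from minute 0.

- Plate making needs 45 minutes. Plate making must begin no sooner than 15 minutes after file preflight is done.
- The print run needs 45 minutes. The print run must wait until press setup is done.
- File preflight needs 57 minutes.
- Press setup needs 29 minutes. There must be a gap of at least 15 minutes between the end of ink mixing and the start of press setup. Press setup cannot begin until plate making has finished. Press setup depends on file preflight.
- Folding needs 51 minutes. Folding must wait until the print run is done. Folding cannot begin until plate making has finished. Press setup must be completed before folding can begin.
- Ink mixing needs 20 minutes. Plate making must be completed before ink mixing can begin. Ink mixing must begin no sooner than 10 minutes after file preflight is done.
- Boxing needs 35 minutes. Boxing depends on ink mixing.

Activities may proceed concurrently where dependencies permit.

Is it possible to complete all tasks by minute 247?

No

File preflight has no prerequisites, so it starts at minute 0 and finishes at minute 57.
Plate making waits on file preflight (finishes minute 57, plus 15-minute gap → minute 72), so it starts at minute 72 and finishes at 72 + 45 = minute 117.
Ink mixing has to wait for plate making (finishes minute 117); file preflight (finishes minute 57, plus 10-minute gap → minute 67). The latest of these is minute 117, so ink mixing runs minute 117 to 117 + 20 = minute 137.
Boxing waits on ink mixing (finishes minute 137), so it starts at minute 137 and finishes at 137 + 35 = minute 172.
For press setup: ink mixing (finishes minute 137, plus 15-minute gap → minute 152); plate making (finishes minute 117); file preflight (finishes minute 57). Taking the maximum gives a start of minute 152, and it finishes at 152 + 29 = minute 181.
After press setup (finishes minute 181), the print run can start at minute 181 and finishes at minute 226.
For folding: the print run (finishes minute 226); plate making (finishes minute 117); press setup (finishes minute 181). Taking the maximum gives a start of minute 226, and it finishes at 226 + 51 = minute 277.
The earliest everything can be done is minute 277, which is after the deadline of 247, so it is not possible.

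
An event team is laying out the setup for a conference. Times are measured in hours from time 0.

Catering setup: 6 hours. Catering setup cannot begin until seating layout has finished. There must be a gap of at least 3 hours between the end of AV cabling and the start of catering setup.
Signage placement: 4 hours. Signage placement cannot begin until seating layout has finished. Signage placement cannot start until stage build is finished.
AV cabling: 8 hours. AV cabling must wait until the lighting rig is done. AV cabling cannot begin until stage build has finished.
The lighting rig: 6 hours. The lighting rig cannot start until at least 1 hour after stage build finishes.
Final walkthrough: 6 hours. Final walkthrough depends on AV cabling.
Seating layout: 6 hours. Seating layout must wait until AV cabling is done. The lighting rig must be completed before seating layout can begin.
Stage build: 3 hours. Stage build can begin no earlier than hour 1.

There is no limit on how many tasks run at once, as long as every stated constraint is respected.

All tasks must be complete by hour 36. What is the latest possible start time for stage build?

Signage placement has no dependents, so it just needs to finish by hour 36. Starting by 36 − 4 = hour 32 achieves that.
Nothing follows catering setup; the deadline of hour 36 is its only limit. It must start by 36 − 6 = hour 30.
For seating layout: signage placement (must start by hour 32); catering setup (must start by hour 30). The most restrictive is hour 30; with a 6-hour duration, seating layout must start by hour 24.
Nothing follows final walkthrough; the deadline of hour 36 is its only limit. It must start by 36 − 6 = hour 30.
AV cabling feeds seating layout (must start by hour 24); catering setup (must start by hour 30, minus 3-hour gap → hour 27); final walkthrough (must start by hour 30). Taking the minimum, AV cabling must finish by hour 24 and start by 24 − 8 = hour 16.
For the lighting rig: AV cabling (must start by hour 16); seating layout (must start by hour 24). The most restrictive is hour 16; with a 6-hour duration, the lighting rig must start by hour 10.
Stage build feeds the lighting rig (must start by hour 10, minus 1-hour gap → hour 9); AV cabling (must start by hour 16); signage placement (must start by hour 32). Taking the minimum, stage build must finish by hour 9 and start by 9 − 3 = hour 6.

6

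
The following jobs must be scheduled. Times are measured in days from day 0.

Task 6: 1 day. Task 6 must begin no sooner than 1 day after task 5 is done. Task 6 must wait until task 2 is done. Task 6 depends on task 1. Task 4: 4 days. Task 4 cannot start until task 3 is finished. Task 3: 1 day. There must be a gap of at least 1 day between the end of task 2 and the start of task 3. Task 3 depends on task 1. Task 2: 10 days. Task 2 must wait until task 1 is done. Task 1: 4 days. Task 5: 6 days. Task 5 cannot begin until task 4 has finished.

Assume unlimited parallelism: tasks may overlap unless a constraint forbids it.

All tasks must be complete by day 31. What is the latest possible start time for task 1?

To finish by day 31, task 6 (duration 1) must start no later than day 30.
Since task 6 (must start by day 30, minus 1-day gap → day 29) depends on it, task 5 must finish by day 29. Backing off its 6-day duration gives a latest start of day 23.
Since task 5 (must start by day 23) depends on it, task 4 must finish by day 23. Backing off its 4-day duration gives a latest start of day 19.
Task 3 feeds into task 4 (must start by day 19); so task 3 must finish by day 19 and therefore start by day 18.
Task 2 feeds task 3 (must start by day 18, minus 1-day gap → day 17); task 6 (must start by day 30). Taking the minimum, task 2 must finish by day 17 and start by 17 − 10 = day 7.
For task 1: task 2 (must start by day 7); task 3 (must start by day 18); task 6 (must start by day 30). The most restrictive is day 7; with a 4-day duration, task 1 must start by day 3.

3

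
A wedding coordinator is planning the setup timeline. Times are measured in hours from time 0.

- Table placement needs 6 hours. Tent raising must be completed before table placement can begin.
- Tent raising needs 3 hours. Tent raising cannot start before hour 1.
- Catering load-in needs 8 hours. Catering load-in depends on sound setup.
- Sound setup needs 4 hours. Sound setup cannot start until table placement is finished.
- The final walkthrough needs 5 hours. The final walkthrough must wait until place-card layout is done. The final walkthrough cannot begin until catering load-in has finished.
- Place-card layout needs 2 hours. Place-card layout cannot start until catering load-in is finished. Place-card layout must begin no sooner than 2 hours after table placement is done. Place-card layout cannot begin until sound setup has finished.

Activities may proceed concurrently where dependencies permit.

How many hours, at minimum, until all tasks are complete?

29

After its own release at hour 1, tent raising can start at hour 1 and finishes at hour 4.
Table placement waits on tent raising (finishes hour 4), so it starts at hour 4 and finishes at 4 + 6 = hour 10.
Sound setup cannot begin until table placement (finishes hour 10). It runs from hour 10 to 10 + 4 = hour 14.
After sound setup (finishes hour 14), catering load-in can start at hour 14 and finishes at hour 22.
Place-card layout cannot start until catering load-in (finishes hour 22); table placement (finishes hour 10, plus 2-hour gap → hour 12); sound setup (finishes hour 14). The controlling bound is hour 22, so place-card layout finishes at 22 + 2 = hour 24.
The final walkthrough has to wait for place-card layout (finishes hour 24); catering load-in (finishes hour 22). The latest of these is hour 24, so the final walkthrough runs hour 24 to 24 + 5 = hour 29.
All tasks are finished once the last one completes. Finish times: Tent raising at 4, Table placement at 10, Sound setup at 14, Catering load-in at 22, Place-card layout at 24, The final walkthrough at 29. The latest is hour 29.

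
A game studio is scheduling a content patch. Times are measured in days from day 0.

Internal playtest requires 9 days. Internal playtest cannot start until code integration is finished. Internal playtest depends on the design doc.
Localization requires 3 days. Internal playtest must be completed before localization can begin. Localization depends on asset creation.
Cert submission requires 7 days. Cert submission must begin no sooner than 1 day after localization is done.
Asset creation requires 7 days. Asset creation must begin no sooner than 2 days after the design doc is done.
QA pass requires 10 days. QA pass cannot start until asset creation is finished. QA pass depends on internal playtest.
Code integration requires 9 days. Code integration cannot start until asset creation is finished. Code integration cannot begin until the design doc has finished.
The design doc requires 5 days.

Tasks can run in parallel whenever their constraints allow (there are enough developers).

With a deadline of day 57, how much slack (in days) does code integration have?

14

Nothing blocks the design doc, so it runs from day 0 to day 5.
Asset creation waits on the design doc (finishes day 5, plus 2-day gap → day 7), so it starts at day 7 and finishes at 7 + 7 = day 14.
Code integration has to wait for asset creation (finishes day 14); the design doc (finishes day 5). The latest of these is day 14, so code integration runs day 14 to 14 + 9 = day 23.

Working backward from the deadline:
To finish by day 57, cert submission (duration 7) must start no later than day 50.
Localization feeds into cert submission (must start by day 50, minus 1-day gap → day 49); so localization must finish by day 49 and therefore start by day 46.
QA pass has no dependents, so it just needs to finish by day 57. Starting by 57 − 10 = day 47 achieves that.
For internal playtest: localization (must start by day 46); QA pass (must start by day 47). The most restrictive is day 46; with a 9-day duration, internal playtest must start by day 37.
Since internal playtest (must start by day 37) depends on it, code integration must finish by day 37. Backing off its 9-day duration gives a latest start of day 28.
So code integration can start as early as day 14 and as late as day 28, giving 28 − 14 = 14 days of slack.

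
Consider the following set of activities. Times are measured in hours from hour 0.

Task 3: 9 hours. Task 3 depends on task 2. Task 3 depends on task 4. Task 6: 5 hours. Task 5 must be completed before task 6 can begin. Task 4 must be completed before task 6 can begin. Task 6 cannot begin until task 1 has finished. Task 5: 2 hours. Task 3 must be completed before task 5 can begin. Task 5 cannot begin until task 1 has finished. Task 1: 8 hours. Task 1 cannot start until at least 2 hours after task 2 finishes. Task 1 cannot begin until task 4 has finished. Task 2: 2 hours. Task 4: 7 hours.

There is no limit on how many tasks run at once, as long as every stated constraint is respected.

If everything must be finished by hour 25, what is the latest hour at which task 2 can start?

6

Task 6 has no dependents, so it just needs to finish by hour 25. Starting by 25 − 5 = hour 20 achieves that.
Task 5 feeds into task 6 (must start by hour 20); so task 5 must finish by hour 20 and therefore start by hour 18.
For task 1: task 5 (must start by hour 18); task 6 (must start by hour 20). The most restrictive is hour 18; with an 8-hour duration, task 1 must start by hour 10.
Since task 5 (must start by hour 18) depends on it, task 3 must finish by hour 18. Backing off its 9-hour duration gives a latest start of hour 9.
Task 2 has several dependents: task 1 (must start by hour 10, minus 2-hour gap → hour 8); task 3 (must start by hour 9). The earliest of those limits is hour 8, so task 2 must start by 8 − 2 = hour 6.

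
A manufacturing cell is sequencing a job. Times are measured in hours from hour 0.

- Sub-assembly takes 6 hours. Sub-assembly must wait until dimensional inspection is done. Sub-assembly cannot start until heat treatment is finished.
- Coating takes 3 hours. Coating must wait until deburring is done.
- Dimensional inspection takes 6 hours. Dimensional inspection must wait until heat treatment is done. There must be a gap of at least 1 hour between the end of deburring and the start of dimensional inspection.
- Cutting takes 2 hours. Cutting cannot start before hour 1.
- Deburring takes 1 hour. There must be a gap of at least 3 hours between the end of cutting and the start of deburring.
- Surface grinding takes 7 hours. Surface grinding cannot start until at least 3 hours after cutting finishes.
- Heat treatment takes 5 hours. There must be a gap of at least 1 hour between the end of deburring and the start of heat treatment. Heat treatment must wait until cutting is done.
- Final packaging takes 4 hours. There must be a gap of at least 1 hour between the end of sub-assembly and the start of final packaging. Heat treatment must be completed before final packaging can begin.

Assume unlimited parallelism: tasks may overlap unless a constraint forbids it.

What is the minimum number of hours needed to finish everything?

30

Cutting cannot begin until its own release at hour 1. It runs from hour 1 to 1 + 2 = hour 3.
After cutting (finishes hour 3, plus 3-hour gap → hour 6), surface grinding can start at hour 6 and finishes at hour 13.
Deburring waits on cutting (finishes hour 3, plus 3-hour gap → hour 6), so it starts at hour 6 and finishes at 6 + 1 = hour 7.
Coating waits on deburring (finishes hour 7), so it starts at hour 7 and finishes at 7 + 3 = hour 10.
Heat treatment cannot start until deburring (finishes hour 7, plus 1-hour gap → hour 8); cutting (finishes hour 3). The controlling bound is hour 8, so heat treatment finishes at 8 + 5 = hour 13.
Dimensional inspection has to wait for heat treatment (finishes hour 13); deburring (finishes hour 7, plus 1-hour gap → hour 8). The latest of these is hour 13, so dimensional inspection runs hour 13 to 13 + 6 = hour 19.
Sub-assembly has to wait for dimensional inspection (finishes hour 19); heat treatment (finishes hour 13). The latest of these is hour 19, so sub-assembly runs hour 19 to 19 + 6 = hour 25.
Final packaging needs all of sub-assembly (finishes hour 25, plus 1-hour gap → hour 26); heat treatment (finishes hour 13). That puts its earliest start at hour 26; it finishes at 26 + 4 = hour 30.
All tasks are finished once the last one completes. Finish times: Cutting at 3, Deburring at 7, Heat treatment at 13, Surface grinding at 13, Dimensional inspection at 19, Coating at 10, Sub-assembly at 25, Final packaging at 30. The latest is hour 30.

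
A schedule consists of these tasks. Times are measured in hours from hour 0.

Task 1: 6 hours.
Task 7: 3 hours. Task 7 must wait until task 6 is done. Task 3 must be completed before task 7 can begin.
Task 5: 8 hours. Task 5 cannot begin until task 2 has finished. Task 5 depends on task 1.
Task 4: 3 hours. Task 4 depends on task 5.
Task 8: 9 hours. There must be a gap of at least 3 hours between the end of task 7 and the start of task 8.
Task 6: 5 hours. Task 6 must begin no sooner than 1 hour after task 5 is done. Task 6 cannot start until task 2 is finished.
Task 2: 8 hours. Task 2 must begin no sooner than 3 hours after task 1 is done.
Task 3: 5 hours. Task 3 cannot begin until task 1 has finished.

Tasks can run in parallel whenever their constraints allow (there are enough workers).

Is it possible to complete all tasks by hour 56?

Yes

Task 1 can start immediately at hour 0; it finishes at hour 6.
Task 3 waits on task 1 (finishes hour 6), so it starts at hour 6 and finishes at 6 + 5 = hour 11.
Task 2 cannot begin until task 1 (finishes hour 6, plus 3-hour gap → hour 9). It runs from hour 9 to 9 + 8 = hour 17.
Task 5 needs all of task 2 (finishes hour 17); task 1 (finishes hour 6). That puts its earliest start at hour 17; it finishes at 17 + 8 = hour 25.
Task 6 needs all of task 5 (finishes hour 25, plus 1-hour gap → hour 26); task 2 (finishes hour 17). That puts its earliest start at hour 26; it finishes at 26 + 5 = hour 31.
Task 7 needs all of task 6 (finishes hour 31); task 3 (finishes hour 11). That puts its earliest start at hour 31; it finishes at 31 + 3 = hour 34.
Task 8 waits on task 7 (finishes hour 34, plus 3-hour gap → hour 37), so it starts at hour 37 and finishes at 37 + 9 = hour 46.
Task 4 cannot begin until task 5 (finishes hour 25). It runs from hour 25 to 25 + 3 = hour 28.
Every task is finished by hour 46, which is no later than the deadline of 56, so the schedule is feasible.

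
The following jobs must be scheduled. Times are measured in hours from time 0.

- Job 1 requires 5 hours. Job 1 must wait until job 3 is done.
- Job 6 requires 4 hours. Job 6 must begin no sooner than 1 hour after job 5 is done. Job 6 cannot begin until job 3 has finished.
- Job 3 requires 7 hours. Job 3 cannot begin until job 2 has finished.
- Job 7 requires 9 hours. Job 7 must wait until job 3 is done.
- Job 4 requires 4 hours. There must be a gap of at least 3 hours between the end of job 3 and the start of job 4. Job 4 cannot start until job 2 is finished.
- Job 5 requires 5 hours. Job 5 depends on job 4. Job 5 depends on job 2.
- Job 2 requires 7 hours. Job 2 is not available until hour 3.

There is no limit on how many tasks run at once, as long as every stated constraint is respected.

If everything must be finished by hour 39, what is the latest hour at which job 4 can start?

Job 6 has no dependents, so it just needs to finish by hour 39. Starting by 39 − 4 = hour 35 achieves that.
Since job 6 (must start by hour 35, minus 1-hour gap → hour 34) depends on it, job 5 must finish by hour 34. Backing off its 5-hour duration gives a latest start of hour 29.
Job 4 must finish before job 5 (must start by hour 29). With a 4-hour duration, job 4 must start by 29 − 4 = hour 25.

25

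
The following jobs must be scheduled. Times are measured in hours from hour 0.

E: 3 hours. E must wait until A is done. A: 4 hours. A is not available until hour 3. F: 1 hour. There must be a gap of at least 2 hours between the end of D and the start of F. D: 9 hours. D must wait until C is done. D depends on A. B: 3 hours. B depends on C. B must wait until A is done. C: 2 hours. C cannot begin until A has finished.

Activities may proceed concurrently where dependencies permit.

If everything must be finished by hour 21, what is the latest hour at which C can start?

B has no dependents, so it just needs to finish by hour 21. Starting by 21 − 3 = hour 18 achieves that.
To finish by hour 21, F (duration 1) must start no later than hour 20.
D has to be done before F (must start by hour 20, minus 2-hour gap → hour 18). That means finishing by hour 18, i.e. starting by 18 − 9 = hour 9.
For C: B (must start by hour 18); D (must start by hour 9). The most restrictive is hour 9; with a 2-hour duration, C must start by hour 7.

7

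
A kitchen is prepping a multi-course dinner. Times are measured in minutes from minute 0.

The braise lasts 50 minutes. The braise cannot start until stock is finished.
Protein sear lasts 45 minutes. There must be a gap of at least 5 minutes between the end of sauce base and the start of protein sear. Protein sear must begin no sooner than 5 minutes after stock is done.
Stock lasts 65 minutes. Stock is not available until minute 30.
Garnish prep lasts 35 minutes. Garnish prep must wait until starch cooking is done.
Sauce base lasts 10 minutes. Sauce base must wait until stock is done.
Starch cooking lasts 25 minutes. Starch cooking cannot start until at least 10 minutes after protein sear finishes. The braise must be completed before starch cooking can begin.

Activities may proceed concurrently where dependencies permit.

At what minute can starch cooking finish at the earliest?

Stock waits on its own release at minute 30, so it starts at minute 30 and finishes at 30 + 65 = minute 95.
The braise waits on stock (finishes minute 95), so it starts at minute 95 and finishes at 95 + 50 = minute 145.
After stock (finishes minute 95), sauce base can start at minute 95 and finishes at minute 105.
Protein sear needs all of sauce base (finishes minute 105, plus 5-minute gap → minute 110); stock (finishes minute 95, plus 5-minute gap → minute 100). That puts its earliest start at minute 110; it finishes at 110 + 45 = minute 155.
For starch cooking: protein sear (finishes minute 155, plus 10-minute gap → minute 165); the braise (finishes minute 145). Taking the maximum gives a start of minute 165, and it finishes at 165 + 25 = minute 190.

190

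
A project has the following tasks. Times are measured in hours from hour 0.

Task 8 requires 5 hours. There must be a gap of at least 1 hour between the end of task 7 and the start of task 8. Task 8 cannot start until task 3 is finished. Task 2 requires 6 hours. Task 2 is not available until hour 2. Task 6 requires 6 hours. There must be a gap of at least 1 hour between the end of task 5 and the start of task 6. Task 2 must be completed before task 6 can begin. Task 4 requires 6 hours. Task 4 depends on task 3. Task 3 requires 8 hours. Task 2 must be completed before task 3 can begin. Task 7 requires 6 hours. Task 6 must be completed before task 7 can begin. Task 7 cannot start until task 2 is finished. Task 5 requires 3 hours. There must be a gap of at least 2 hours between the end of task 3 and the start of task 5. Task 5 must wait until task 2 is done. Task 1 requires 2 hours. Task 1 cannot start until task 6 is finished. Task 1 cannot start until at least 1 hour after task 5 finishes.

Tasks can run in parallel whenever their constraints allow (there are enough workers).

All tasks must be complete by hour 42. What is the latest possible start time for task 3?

10

Nothing follows task 4; the deadline of hour 42 is its only limit. It must start by 42 − 6 = hour 36.
Task 1 must finish by hour 42; it takes 2 hours, so it must start by 42 − 2 = hour 40.
Task 8 has no dependents, so it just needs to finish by hour 42. Starting by 42 − 5 = hour 37 achieves that.
Task 7 has to be done before task 8 (must start by hour 37, minus 1-hour gap → hour 36). That means finishing by hour 36, i.e. starting by 36 − 6 = hour 30.
Task 6 must finish in time for task 1 (must start by hour 40); task 7 (must start by hour 30). The tightest is hour 30, so task 6 must start by 30 − 6 = hour 24.
Task 5 has several dependents: task 1 (must start by hour 40, minus 1-hour gap → hour 39); task 6 (must start by hour 24, minus 1-hour gap → hour 23). The earliest of those limits is hour 23, so task 5 must start by 23 − 3 = hour 20.
Task 3 must finish in time for task 4 (must start by hour 36); task 5 (must start by hour 20, minus 2-hour gap → hour 18); task 8 (must start by hour 37). The tightest is hour 18, so task 3 must start by 18 − 8 = hour 10.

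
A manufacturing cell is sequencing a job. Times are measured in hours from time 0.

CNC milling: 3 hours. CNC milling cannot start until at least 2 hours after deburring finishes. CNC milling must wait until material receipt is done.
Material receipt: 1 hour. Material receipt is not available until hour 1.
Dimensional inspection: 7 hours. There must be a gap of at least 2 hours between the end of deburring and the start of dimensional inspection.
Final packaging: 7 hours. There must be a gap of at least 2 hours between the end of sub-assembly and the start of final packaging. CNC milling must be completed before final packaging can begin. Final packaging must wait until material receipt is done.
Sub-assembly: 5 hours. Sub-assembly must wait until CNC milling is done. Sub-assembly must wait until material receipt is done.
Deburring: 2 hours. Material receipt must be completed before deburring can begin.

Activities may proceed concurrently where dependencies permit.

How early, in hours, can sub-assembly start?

After its own release at hour 1, material receipt can start at hour 1 and finishes at hour 2.
Deburring waits on material receipt (finishes hour 2), so it starts at hour 2 and finishes at 2 + 2 = hour 4.
CNC milling has to wait for deburring (finishes hour 4, plus 2-hour gap → hour 6); material receipt (finishes hour 2). The latest of these is hour 6, so CNC milling runs hour 6 to 6 + 3 = hour 9.
Sub-assembly waits on CNC milling (finishes hour 9); material receipt (finishes hour 2). The latest of these is hour 9, which is the earliest sub-assembly can start.

9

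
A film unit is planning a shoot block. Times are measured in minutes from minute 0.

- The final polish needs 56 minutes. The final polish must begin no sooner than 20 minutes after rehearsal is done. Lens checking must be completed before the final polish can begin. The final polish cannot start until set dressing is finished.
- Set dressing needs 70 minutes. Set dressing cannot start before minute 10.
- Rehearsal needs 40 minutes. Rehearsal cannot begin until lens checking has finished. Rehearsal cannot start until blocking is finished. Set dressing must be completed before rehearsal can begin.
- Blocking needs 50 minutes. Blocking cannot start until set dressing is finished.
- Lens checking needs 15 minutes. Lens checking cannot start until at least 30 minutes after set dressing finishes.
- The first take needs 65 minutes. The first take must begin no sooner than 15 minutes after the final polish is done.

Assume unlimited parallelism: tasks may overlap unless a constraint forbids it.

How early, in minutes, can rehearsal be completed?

170

Set dressing cannot begin until its own release at minute 10. It runs from minute 10 to 10 + 70 = minute 80.
Blocking waits on set dressing (finishes minute 80), so it starts at minute 80 and finishes at 80 + 50 = minute 130.
After set dressing (finishes minute 80, plus 30-minute gap → minute 110), lens checking can start at minute 110 and finishes at minute 125.
Rehearsal needs all of lens checking (finishes minute 125); blocking (finishes minute 130); set dressing (finishes minute 80). That puts its earliest start at minute 130; it finishes at 130 + 40 = minute 170.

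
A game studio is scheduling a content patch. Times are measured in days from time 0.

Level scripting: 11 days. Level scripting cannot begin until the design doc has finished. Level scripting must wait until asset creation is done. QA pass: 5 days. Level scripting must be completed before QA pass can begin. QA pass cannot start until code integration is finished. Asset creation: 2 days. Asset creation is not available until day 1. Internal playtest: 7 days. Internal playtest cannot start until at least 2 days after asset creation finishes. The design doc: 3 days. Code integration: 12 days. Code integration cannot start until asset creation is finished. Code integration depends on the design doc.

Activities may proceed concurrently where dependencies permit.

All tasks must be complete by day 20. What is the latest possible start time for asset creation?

1

QA pass has no dependents, so it just needs to finish by day 20. Starting by 20 − 5 = day 15 achieves that.
Level scripting must finish before QA pass (must start by day 15). With an 11-day duration, level scripting must start by 15 − 11 = day 4.
Code integration has to be done before QA pass (must start by day 15). That means finishing by day 15, i.e. starting by 15 − 12 = day 3.
Nothing follows internal playtest; the deadline of day 20 is its only limit. It must start by 20 − 7 = day 13.
Asset creation has several dependents: level scripting (must start by day 4); code integration (must start by day 3); internal playtest (must start by day 13, minus 2-day gap → day 11). The earliest of those limits is day 3, so asset creation must start by 3 − 2 = day 1.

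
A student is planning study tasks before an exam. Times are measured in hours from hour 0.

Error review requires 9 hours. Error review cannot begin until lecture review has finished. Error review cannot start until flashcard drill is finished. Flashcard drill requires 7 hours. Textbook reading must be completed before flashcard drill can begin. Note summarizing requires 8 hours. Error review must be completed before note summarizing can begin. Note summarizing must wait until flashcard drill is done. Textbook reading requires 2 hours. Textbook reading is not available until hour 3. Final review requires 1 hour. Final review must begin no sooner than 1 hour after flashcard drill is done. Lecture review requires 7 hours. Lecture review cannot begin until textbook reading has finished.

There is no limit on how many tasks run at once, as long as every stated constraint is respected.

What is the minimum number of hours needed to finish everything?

29

Textbook reading waits on its own release at hour 3, so it starts at hour 3 and finishes at 3 + 2 = hour 5.
Flashcard drill waits on textbook reading (finishes hour 5), so it starts at hour 5 and finishes at 5 + 7 = hour 12.
Final review waits on flashcard drill (finishes hour 12, plus 1-hour gap → hour 13), so it starts at hour 13 and finishes at 13 + 1 = hour 14.
After textbook reading (finishes hour 5), lecture review can start at hour 5 and finishes at hour 12.
Error review cannot start until lecture review (finishes hour 12); flashcard drill (finishes hour 12). The controlling bound is hour 12, so error review finishes at 12 + 9 = hour 21.
Note summarizing has to wait for error review (finishes hour 21); flashcard drill (finishes hour 12). The latest of these is hour 21, so note summarizing runs hour 21 to 21 + 8 = hour 29.
All tasks are finished once the last one completes. Finish times: Textbook reading at 5, Lecture review at 12, Flashcard drill at 12, Error review at 21, Note summarizing at 29, Final review at 14. The latest is hour 29.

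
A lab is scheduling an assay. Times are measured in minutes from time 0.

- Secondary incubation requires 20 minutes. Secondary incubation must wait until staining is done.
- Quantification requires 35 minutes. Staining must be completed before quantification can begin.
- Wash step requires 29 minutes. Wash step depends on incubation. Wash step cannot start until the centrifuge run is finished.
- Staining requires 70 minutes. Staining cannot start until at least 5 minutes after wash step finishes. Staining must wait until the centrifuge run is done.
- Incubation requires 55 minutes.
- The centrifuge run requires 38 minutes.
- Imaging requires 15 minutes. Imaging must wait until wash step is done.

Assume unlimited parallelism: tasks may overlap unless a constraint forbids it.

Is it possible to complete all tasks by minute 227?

Yes

The centrifuge run has no prerequisites, so it starts at minute 0 and finishes at minute 38.
Incubation can start immediately at minute 0; it finishes at minute 55.
Wash step needs all of incubation (finishes minute 55); the centrifuge run (finishes minute 38). That puts its earliest start at minute 55; it finishes at 55 + 29 = minute 84.
After wash step (finishes minute 84), imaging can start at minute 84 and finishes at minute 99.
Staining has to wait for wash step (finishes minute 84, plus 5-minute gap → minute 89); the centrifuge run (finishes minute 38). The latest of these is minute 89, so staining runs minute 89 to 89 + 70 = minute 159.
After staining (finishes minute 159), quantification can start at minute 159 and finishes at minute 194.
Secondary incubation waits on staining (finishes minute 159), so it starts at minute 159 and finishes at 159 + 20 = minute 179.
Every task is finished by minute 194, which is no later than the deadline of 227, so the schedule is feasible.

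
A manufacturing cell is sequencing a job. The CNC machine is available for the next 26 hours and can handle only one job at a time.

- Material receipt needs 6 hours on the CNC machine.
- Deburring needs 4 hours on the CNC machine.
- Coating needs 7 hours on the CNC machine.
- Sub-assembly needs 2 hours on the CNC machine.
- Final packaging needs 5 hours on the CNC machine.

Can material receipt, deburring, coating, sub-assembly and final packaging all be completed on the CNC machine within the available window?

Running back to back, the jobs need 6 + 4 + 7 + 2 + 5 = 24 hours on the CNC machine.
Since 24 ≤ 26, they fit within the window.

Yes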